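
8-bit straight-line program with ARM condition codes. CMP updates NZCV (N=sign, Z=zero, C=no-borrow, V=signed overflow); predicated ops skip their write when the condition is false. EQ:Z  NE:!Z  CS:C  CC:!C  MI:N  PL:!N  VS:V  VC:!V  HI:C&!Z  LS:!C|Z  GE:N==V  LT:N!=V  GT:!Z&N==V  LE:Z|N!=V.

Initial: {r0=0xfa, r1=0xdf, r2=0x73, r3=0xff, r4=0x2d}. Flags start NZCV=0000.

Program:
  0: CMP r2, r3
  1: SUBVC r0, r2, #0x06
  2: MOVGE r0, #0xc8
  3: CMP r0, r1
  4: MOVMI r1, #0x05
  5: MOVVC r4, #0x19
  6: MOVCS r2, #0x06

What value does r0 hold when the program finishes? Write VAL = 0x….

[0] flags=0000 → (cmp)
[1] flags=0000 VC?T → r0=0x6d
[2] flags=0000 GE?T → r0=0xc8
[3] flags=1000 → (cmp)
[4] flags=1000 MI?T → r1=0x05
[5] flags=1000 VC?T → r4=0x19
[6] flags=1000 CS?F → skip

VAL = 0xc8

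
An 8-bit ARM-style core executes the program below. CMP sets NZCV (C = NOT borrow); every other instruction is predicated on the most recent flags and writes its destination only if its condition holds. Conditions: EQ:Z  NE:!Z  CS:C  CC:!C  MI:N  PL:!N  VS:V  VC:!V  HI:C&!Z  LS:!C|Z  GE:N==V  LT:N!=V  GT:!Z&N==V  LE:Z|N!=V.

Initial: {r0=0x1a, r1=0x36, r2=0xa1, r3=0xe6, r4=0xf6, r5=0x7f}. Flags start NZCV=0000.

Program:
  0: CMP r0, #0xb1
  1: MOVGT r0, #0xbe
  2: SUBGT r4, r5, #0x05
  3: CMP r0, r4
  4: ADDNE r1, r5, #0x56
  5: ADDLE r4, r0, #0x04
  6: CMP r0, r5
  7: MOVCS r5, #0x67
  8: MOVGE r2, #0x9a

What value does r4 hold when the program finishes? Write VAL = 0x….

VAL = 0xc2

[0] flags=0000 → (cmp)
[1] flags=0000 GT?T → r0=0xbe
[2] flags=0000 GT?T → r4=0x7a
[3] flags=0011 → (cmp)
[4] flags=0011 NE?T → r1=0xd5
[5] flags=0011 LE?T → r4=0xc2
[6] flags=0011 → (cmp)
[7] flags=0011 CS?T → r5=0x67
[8] flags=0011 GE?F → skip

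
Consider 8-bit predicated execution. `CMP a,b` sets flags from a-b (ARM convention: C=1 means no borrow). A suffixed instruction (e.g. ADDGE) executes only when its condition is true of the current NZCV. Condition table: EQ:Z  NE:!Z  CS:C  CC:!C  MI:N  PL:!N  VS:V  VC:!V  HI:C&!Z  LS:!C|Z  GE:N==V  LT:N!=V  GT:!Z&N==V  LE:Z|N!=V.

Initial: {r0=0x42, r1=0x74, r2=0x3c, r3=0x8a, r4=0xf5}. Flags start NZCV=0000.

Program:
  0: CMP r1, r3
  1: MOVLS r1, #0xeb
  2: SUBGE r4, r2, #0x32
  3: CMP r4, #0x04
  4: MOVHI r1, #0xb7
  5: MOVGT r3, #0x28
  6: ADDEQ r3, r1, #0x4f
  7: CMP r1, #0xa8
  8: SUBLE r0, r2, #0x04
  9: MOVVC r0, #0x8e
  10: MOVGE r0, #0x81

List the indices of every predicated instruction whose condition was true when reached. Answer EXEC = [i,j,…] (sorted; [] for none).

EXEC = [1,2,4,5,9,10]

0: ✓ CMP  NZCV=1001
1: ✓ MOVLS  r1←0xeb
2: ✓ SUBGE  r4←0x0a
3: ✓ CMP  NZCV=0010
4: ✓ MOVHI  r1←0xb7
5: ✓ MOVGT  r3←0x28
6: · ADDEQ
7: ✓ CMP  NZCV=0010
8: · SUBLE
9: ✓ MOVVC  r0←0x8e
10: ✓ MOVGE  r0←0x81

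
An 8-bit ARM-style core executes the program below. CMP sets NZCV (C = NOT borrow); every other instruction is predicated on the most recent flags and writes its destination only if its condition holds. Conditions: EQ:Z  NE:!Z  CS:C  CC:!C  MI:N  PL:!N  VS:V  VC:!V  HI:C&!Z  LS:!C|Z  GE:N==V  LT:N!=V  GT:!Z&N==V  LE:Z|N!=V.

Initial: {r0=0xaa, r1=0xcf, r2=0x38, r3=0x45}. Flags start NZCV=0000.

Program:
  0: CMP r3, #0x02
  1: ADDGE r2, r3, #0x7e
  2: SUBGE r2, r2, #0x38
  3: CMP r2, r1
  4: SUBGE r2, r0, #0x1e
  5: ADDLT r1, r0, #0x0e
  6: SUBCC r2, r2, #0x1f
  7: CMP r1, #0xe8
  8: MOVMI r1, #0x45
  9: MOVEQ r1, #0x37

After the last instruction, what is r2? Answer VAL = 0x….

VAL = 0x6c

[0] flags=0010 → (cmp)
[1] flags=0010 GE?T → r2=0xc3
[2] flags=0010 GE?T → r2=0x8b
[3] flags=1000 → (cmp)
[4] flags=1000 GE?F → skip
[5] flags=1000 LT?T → r1=0xb8
[6] flags=1000 CC?T → r2=0x6c
[7] flags=1000 → (cmp)
[8] flags=1000 MI?T → r1=0x45
[9] flags=1000 EQ?F → skip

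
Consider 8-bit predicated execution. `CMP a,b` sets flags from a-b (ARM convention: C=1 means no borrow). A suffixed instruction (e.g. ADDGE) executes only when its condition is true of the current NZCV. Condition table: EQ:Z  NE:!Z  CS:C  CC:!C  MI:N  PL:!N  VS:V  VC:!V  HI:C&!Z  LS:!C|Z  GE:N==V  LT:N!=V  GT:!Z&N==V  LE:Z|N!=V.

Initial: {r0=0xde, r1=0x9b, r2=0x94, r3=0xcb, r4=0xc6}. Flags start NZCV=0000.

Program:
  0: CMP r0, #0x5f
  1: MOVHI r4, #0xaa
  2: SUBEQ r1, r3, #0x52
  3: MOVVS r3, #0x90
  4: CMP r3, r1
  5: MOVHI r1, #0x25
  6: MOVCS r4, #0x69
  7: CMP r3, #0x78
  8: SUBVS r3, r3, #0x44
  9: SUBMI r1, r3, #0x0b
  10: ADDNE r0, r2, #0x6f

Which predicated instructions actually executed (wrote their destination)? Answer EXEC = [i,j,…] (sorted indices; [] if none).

[0] flags=0011 → (cmp)
[1] flags=0011 HI?T → r4=0xaa
[2] flags=0011 EQ?F → skip
[3] flags=0011 VS?T → r3=0x90
[4] flags=1000 → (cmp)
[5] flags=1000 HI?F → skip
[6] flags=1000 CS?F → skip
[7] flags=0011 → (cmp)
[8] flags=0011 VS?T → r3=0x4c
[9] flags=0011 MI?F → skip
[10] flags=0011 NE?T → r0=0x03

EXEC = [1,3,8,10]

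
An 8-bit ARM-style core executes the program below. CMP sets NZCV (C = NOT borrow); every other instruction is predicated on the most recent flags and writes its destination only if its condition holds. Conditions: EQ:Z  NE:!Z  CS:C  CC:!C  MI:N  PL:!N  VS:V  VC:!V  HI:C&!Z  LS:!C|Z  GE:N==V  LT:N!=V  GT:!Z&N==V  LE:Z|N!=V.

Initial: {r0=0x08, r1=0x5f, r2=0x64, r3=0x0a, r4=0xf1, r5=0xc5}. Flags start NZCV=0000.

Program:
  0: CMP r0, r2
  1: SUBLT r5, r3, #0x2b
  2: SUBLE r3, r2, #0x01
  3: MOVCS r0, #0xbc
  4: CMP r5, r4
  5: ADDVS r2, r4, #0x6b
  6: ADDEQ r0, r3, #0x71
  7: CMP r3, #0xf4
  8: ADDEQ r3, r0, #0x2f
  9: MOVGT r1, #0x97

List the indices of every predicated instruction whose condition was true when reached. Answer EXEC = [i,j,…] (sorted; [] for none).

0: ✓ CMP  NZCV=1000
1: ✓ SUBLT  r5←0xdf
2: ✓ SUBLE  r3←0x63
3: · MOVCS
4: ✓ CMP  NZCV=1000
5: · ADDVS
6: · ADDEQ
7: ✓ CMP  NZCV=0000
8: · ADDEQ
9: ✓ MOVGT  r1←0x97

EXEC = [1,2,9]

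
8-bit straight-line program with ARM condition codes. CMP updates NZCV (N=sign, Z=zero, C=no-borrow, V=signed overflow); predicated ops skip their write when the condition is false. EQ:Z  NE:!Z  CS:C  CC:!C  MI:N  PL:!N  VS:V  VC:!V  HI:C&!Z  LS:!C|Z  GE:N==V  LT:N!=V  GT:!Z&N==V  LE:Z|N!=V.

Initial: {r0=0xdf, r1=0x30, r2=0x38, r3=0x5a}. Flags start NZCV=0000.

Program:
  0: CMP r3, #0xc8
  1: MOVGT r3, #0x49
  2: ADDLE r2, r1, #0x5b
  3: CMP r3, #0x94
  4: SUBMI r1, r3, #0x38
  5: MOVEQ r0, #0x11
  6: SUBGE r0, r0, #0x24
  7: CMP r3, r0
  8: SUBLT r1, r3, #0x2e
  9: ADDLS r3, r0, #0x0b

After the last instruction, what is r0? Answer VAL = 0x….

0: ✓ CMP  NZCV=1001
1: ✓ MOVGT  r3←0x49
2: · ADDLE
3: ✓ CMP  NZCV=1001
4: ✓ SUBMI  r1←0x11
5: · MOVEQ
6: ✓ SUBGE  r0←0xbb
7: ✓ CMP  NZCV=1001
8: · SUBLT
9: ✓ ADDLS  r3←0xc6

VAL = 0xbb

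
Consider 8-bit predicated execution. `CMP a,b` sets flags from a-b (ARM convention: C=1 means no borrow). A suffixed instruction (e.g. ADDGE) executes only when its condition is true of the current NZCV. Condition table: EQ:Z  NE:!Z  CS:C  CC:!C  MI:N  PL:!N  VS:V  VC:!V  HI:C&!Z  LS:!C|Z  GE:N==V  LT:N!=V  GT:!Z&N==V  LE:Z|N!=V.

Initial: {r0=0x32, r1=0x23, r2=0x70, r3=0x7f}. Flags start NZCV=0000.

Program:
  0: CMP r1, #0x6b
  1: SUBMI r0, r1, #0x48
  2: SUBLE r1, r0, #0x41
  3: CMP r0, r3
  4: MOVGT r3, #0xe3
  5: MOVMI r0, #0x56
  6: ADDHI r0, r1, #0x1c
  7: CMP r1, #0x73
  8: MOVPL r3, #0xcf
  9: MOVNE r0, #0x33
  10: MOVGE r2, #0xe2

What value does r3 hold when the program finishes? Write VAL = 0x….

VAL = 0xcf

0: ✓ CMP  NZCV=1000
1: ✓ SUBMI  r0←0xdb
2: ✓ SUBLE  r1←0x9a
3: ✓ CMP  NZCV=0011
4: · MOVGT
5: · MOVMI
6: ✓ ADDHI  r0←0xb6
7: ✓ CMP  NZCV=0011
8: ✓ MOVPL  r3←0xcf
9: ✓ MOVNE  r0←0x33
10: · MOVGE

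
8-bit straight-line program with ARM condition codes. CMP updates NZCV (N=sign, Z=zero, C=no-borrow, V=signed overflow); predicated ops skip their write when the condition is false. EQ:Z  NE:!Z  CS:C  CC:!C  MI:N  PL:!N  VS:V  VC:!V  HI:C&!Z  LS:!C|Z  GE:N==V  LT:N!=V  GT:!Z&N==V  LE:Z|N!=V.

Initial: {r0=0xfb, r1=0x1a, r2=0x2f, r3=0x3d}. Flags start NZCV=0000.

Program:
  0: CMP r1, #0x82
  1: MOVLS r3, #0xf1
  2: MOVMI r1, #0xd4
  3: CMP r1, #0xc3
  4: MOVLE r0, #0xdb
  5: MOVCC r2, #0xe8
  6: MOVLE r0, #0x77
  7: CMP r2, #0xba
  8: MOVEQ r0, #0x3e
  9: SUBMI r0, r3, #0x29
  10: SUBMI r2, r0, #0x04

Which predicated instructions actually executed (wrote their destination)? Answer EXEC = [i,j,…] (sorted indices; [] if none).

EXEC = [1,2]

0: ✓ CMP  NZCV=1001
1: ✓ MOVLS  r3←0xf1
2: ✓ MOVMI  r1←0xd4
3: ✓ CMP  NZCV=0010
4: · MOVLE
5: · MOVCC
6: · MOVLE
7: ✓ CMP  NZCV=0000
8: · MOVEQ
9: · SUBMI
10: · SUBMI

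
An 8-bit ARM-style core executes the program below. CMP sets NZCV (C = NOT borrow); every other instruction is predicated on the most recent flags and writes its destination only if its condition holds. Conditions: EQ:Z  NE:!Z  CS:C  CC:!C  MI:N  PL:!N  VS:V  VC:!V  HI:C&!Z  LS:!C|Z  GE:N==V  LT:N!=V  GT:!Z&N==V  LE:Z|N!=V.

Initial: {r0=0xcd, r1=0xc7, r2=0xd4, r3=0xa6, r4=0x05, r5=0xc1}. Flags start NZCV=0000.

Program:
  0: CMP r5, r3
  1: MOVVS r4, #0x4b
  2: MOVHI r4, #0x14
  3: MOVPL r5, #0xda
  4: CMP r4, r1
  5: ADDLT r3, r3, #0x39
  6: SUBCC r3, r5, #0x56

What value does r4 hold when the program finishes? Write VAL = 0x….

[0] flags=0010 → (cmp)
[1] flags=0010 VS?F → skip
[2] flags=0010 HI?T → r4=0x14
[3] flags=0010 PL?T → r5=0xda
[4] flags=0000 → (cmp)
[5] flags=0000 LT?F → skip
[6] flags=0000 CC?T → r3=0x84

VAL = 0x14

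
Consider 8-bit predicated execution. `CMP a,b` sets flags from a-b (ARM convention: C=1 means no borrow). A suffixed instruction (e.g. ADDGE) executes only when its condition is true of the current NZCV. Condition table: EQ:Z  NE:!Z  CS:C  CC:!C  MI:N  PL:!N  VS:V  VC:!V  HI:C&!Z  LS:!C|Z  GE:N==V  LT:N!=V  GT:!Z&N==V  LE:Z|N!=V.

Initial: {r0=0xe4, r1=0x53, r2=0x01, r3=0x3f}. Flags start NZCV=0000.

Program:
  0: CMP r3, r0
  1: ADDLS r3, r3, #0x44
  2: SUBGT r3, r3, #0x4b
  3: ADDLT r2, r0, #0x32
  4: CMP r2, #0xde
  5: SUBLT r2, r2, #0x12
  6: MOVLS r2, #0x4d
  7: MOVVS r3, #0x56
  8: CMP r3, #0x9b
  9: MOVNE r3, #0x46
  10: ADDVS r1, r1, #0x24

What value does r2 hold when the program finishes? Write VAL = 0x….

VAL = 0x4d

[0] flags=0000 → (cmp)
[1] flags=0000 LS?T → r3=0x83
[2] flags=0000 GT?T → r3=0x38
[3] flags=0000 LT?F → skip
[4] flags=0000 → (cmp)
[5] flags=0000 LT?F → skip
[6] flags=0000 LS?T → r2=0x4d
[7] flags=0000 VS?F → skip
[8] flags=1001 → (cmp)
[9] flags=1001 NE?T → r3=0x46
[10] flags=1001 VS?T → r1=0x77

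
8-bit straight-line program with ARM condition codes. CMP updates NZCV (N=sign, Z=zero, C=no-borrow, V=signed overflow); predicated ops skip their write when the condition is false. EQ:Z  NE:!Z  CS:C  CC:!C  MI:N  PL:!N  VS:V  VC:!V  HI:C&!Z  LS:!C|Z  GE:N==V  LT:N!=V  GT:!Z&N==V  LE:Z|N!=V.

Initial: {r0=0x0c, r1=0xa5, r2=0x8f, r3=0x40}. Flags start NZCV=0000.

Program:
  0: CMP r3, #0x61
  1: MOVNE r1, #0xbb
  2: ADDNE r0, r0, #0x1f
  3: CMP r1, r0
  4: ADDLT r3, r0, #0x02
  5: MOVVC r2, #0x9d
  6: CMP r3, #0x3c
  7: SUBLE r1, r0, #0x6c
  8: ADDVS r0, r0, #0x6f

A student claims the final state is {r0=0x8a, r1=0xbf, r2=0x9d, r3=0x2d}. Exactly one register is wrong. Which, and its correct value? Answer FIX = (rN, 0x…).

FIX = (r0, 0x2b)

[0] flags=1000 → (cmp)
[1] flags=1000 NE?T → r1=0xbb
[2] flags=1000 NE?T → r0=0x2b
[3] flags=1010 → (cmp)
[4] flags=1010 LT?T → r3=0x2d
[5] flags=1010 VC?T → r2=0x9d
[6] flags=1000 → (cmp)
[7] flags=1000 LE?T → r1=0xbf
[8] flags=1000 VS?F → skip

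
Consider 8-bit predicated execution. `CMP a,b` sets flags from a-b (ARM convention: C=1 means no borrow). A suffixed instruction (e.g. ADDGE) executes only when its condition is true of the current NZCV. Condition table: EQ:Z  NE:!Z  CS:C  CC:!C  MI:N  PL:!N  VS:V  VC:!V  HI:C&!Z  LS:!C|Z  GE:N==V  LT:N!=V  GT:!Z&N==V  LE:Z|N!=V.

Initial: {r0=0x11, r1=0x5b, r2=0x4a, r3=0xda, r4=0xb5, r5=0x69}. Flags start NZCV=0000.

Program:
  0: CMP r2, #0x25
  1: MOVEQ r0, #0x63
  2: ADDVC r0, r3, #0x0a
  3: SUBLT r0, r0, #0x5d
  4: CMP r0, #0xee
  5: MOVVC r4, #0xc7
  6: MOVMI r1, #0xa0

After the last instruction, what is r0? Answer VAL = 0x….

0: ✓ CMP  NZCV=0010
1: · MOVEQ
2: ✓ ADDVC  r0←0xe4
3: · SUBLT
4: ✓ CMP  NZCV=1000
5: ✓ MOVVC  r4←0xc7
6: ✓ MOVMI  r1←0xa0

VAL = 0xe4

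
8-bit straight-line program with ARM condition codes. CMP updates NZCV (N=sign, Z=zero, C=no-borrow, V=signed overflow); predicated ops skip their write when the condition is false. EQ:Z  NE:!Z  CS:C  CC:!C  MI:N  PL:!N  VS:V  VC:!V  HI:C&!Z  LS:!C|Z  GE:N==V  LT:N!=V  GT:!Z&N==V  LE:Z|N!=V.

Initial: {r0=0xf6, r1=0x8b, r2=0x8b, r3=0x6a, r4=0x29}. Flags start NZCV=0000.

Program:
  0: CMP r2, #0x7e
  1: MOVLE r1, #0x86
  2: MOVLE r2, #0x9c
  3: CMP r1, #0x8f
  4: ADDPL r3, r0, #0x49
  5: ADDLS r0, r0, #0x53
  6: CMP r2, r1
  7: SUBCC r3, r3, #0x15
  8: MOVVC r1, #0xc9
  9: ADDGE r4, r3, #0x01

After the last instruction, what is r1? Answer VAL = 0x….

[0] flags=0011 → (cmp)
[1] flags=0011 LE?T → r1=0x86
[2] flags=0011 LE?T → r2=0x9c
[3] flags=1000 → (cmp)
[4] flags=1000 PL?F → skip
[5] flags=1000 LS?T → r0=0x49
[6] flags=0010 → (cmp)
[7] flags=0010 CC?F → skip
[8] flags=0010 VC?T → r1=0xc9
[9] flags=0010 GE?T → r4=0x6b

VAL = 0xc9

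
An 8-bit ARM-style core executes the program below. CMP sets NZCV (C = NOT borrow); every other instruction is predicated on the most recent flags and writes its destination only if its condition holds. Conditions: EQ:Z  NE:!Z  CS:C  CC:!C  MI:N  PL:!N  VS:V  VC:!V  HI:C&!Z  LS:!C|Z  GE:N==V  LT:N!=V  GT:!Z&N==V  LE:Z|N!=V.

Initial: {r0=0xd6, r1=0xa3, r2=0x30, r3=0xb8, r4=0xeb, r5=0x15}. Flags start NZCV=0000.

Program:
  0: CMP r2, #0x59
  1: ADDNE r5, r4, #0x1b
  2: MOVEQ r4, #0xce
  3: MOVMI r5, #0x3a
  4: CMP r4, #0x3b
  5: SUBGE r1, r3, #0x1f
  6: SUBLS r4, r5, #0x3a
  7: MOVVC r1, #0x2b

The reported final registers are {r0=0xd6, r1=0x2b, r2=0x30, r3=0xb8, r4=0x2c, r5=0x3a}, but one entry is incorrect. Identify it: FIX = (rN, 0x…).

[0] flags=1000 → (cmp)
[1] flags=1000 NE?T → r5=0x06
[2] flags=1000 EQ?F → skip
[3] flags=1000 MI?T → r5=0x3a
[4] flags=1010 → (cmp)
[5] flags=1010 GE?F → skip
[6] flags=1010 LS?F → skip
[7] flags=1010 VC?T → r1=0x2b

FIX = (r4, 0xeb)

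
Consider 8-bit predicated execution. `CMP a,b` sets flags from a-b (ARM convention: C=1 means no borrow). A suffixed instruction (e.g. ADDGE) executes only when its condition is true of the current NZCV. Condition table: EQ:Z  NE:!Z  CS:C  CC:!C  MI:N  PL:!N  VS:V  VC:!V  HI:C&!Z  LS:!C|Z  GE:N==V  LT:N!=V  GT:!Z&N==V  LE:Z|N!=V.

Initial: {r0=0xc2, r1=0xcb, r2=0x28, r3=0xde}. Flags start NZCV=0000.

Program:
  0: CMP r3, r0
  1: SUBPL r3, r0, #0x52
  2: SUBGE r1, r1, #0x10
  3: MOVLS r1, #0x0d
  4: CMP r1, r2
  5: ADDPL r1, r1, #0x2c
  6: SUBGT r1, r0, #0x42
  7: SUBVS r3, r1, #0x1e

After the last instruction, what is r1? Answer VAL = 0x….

VAL = 0xbb

[0] flags=0010 → (cmp)
[1] flags=0010 PL?T → r3=0x70
[2] flags=0010 GE?T → r1=0xbb
[3] flags=0010 LS?F → skip
[4] flags=1010 → (cmp)
[5] flags=1010 PL?F → skip
[6] flags=1010 GT?F → skip
[7] flags=1010 VS?F → skip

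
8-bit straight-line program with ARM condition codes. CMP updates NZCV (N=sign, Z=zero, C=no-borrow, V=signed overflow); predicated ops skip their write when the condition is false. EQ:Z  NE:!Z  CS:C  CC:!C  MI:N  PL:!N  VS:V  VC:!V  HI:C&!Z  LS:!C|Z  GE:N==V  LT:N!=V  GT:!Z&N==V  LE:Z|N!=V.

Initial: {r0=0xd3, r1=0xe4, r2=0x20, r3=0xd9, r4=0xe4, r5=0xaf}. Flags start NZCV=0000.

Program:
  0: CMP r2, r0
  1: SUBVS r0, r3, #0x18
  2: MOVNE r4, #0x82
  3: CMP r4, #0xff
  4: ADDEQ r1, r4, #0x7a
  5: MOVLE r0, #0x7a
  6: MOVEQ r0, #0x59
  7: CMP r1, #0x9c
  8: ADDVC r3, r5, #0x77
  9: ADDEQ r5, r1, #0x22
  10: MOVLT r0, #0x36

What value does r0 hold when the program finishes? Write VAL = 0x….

0: ✓ CMP  NZCV=0000
1: · SUBVS
2: ✓ MOVNE  r4←0x82
3: ✓ CMP  NZCV=1000
4: · ADDEQ
5: ✓ MOVLE  r0←0x7a
6: · MOVEQ
7: ✓ CMP  NZCV=0010
8: ✓ ADDVC  r3←0x26
9: · ADDEQ
10: · MOVLT

VAL = 0x7a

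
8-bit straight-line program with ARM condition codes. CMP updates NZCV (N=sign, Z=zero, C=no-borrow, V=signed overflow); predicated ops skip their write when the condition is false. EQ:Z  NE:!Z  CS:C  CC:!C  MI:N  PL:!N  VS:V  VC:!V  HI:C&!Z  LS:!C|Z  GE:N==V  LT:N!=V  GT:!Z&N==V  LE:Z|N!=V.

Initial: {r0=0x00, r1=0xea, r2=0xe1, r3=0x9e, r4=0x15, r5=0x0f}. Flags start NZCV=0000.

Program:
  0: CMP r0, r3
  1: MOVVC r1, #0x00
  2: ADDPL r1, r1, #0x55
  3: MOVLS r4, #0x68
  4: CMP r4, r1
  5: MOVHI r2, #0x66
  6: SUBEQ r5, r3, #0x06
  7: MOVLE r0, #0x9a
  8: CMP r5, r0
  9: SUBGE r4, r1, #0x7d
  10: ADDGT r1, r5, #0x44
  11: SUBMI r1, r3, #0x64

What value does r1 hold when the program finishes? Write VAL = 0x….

[0] flags=0000 → (cmp)
[1] flags=0000 VC?T → r1=0x00
[2] flags=0000 PL?T → r1=0x55
[3] flags=0000 LS?T → r4=0x68
[4] flags=0010 → (cmp)
[5] flags=0010 HI?T → r2=0x66
[6] flags=0010 EQ?F → skip
[7] flags=0010 LE?F → skip
[8] flags=0010 → (cmp)
[9] flags=0010 GE?T → r4=0xd8
[10] flags=0010 GT?T → r1=0x53
[11] flags=0010 MI?F → skip

VAL = 0x53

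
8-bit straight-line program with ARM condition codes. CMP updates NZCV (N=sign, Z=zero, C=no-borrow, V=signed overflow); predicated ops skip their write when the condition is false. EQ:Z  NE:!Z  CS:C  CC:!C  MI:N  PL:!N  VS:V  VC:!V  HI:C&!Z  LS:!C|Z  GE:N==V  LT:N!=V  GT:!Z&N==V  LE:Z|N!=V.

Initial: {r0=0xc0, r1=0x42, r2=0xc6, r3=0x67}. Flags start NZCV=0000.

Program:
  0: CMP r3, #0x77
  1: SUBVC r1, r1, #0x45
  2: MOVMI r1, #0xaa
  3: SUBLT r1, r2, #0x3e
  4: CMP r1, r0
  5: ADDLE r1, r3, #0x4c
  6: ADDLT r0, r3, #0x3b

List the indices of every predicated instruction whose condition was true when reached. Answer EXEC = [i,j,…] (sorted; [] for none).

[0] flags=1000 → (cmp)
[1] flags=1000 VC?T → r1=0xfd
[2] flags=1000 MI?T → r1=0xaa
[3] flags=1000 LT?T → r1=0x88
[4] flags=1000 → (cmp)
[5] flags=1000 LE?T → r1=0xb3
[6] flags=1000 LT?T → r0=0xa2

EXEC = [1,2,3,5,6]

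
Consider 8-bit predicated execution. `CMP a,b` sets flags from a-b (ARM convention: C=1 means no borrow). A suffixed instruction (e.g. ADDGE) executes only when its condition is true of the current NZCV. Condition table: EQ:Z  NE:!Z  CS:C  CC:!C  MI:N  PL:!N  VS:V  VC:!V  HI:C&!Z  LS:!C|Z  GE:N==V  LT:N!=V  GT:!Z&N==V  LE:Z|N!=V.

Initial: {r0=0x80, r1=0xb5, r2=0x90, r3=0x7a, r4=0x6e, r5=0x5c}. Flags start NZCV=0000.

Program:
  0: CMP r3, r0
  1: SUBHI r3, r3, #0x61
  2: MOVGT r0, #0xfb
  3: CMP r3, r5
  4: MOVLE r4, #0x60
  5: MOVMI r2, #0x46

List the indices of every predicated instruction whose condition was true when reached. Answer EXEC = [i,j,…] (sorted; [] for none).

EXEC = [2]

[0] flags=1001 → (cmp)
[1] flags=1001 HI?F → skip
[2] flags=1001 GT?T → r0=0xfb
[3] flags=0010 → (cmp)
[4] flags=0010 LE?F → skip
[5] flags=0010 MI?F → skip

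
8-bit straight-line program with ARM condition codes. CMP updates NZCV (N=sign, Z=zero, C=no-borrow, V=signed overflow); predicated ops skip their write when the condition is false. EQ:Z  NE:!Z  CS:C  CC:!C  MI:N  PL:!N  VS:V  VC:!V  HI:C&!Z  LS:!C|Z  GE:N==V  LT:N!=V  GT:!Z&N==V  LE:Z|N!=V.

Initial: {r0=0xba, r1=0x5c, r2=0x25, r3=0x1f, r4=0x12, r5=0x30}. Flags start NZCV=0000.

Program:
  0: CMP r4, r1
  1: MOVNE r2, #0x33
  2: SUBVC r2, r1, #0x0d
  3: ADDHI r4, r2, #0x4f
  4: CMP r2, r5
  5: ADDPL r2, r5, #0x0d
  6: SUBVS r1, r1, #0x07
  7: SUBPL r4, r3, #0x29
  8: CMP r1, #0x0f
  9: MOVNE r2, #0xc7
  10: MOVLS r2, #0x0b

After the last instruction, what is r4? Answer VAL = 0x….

0: ✓ CMP  NZCV=1000
1: ✓ MOVNE  r2←0x33
2: ✓ SUBVC  r2←0x4f
3: · ADDHI
4: ✓ CMP  NZCV=0010
5: ✓ ADDPL  r2←0x3d
6: · SUBVS
7: ✓ SUBPL  r4←0xf6
8: ✓ CMP  NZCV=0010
9: ✓ MOVNE  r2←0xc7
10: · MOVLS

VAL = 0xf6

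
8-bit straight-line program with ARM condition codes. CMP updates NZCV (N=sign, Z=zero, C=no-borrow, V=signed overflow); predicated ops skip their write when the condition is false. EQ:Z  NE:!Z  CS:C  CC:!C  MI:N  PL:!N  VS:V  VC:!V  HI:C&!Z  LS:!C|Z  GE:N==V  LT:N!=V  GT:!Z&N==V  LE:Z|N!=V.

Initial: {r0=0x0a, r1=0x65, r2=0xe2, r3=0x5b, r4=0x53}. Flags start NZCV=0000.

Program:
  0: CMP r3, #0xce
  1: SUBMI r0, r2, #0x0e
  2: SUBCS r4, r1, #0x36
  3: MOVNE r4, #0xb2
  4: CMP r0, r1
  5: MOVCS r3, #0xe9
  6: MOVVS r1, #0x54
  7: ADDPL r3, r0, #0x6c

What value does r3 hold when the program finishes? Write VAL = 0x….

0: ✓ CMP  NZCV=1001
1: ✓ SUBMI  r0←0xd4
2: · SUBCS
3: ✓ MOVNE  r4←0xb2
4: ✓ CMP  NZCV=0011
5: ✓ MOVCS  r3←0xe9
6: ✓ MOVVS  r1←0x54
7: ✓ ADDPL  r3←0x40

VAL = 0x40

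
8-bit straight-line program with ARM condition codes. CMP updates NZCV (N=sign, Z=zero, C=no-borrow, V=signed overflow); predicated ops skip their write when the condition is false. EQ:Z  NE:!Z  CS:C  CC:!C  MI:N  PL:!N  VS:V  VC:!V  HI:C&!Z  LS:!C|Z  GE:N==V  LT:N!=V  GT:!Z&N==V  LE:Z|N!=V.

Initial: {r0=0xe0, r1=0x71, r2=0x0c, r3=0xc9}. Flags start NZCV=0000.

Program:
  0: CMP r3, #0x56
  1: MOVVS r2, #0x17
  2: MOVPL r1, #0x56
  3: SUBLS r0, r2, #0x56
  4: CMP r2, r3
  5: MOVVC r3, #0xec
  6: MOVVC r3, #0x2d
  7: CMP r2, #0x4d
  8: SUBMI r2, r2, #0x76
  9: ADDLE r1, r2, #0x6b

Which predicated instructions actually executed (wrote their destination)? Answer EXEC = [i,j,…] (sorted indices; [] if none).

0: ✓ CMP  NZCV=0011
1: ✓ MOVVS  r2←0x17
2: ✓ MOVPL  r1←0x56
3: · SUBLS
4: ✓ CMP  NZCV=0000
5: ✓ MOVVC  r3←0xec
6: ✓ MOVVC  r3←0x2d
7: ✓ CMP  NZCV=1000
8: ✓ SUBMI  r2←0xa1
9: ✓ ADDLE  r1←0x0c

EXEC = [1,2,5,6,8,9]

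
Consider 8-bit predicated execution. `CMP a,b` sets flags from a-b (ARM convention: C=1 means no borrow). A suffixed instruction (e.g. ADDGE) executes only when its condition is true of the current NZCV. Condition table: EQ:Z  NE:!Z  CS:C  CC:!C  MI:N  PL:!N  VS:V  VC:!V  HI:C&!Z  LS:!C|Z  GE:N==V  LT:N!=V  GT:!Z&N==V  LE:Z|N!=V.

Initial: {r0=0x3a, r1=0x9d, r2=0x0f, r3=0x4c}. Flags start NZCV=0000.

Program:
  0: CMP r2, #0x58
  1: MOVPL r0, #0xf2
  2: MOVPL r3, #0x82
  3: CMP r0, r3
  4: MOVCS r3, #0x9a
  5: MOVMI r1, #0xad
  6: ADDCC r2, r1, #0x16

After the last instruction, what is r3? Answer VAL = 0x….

[0] flags=1000 → (cmp)
[1] flags=1000 PL?F → skip
[2] flags=1000 PL?F → skip
[3] flags=1000 → (cmp)
[4] flags=1000 CS?F → skip
[5] flags=1000 MI?T → r1=0xad
[6] flags=1000 CC?T → r2=0xc3

VAL = 0x4c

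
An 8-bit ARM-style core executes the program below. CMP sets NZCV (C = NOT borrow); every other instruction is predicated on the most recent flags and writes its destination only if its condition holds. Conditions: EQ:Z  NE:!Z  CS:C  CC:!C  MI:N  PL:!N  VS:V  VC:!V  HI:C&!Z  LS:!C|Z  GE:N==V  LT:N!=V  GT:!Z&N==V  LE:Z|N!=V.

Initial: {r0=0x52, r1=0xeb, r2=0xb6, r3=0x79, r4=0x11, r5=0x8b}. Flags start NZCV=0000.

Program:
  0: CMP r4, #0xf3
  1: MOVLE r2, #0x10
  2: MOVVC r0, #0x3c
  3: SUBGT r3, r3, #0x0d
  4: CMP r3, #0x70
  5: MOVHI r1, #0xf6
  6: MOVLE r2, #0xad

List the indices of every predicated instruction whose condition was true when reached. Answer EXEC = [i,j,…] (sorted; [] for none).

EXEC = [2,3,6]

[0] flags=0000 → (cmp)
[1] flags=0000 LE?F → skip
[2] flags=0000 VC?T → r0=0x3c
[3] flags=0000 GT?T → r3=0x6c
[4] flags=1000 → (cmp)
[5] flags=1000 HI?F → skip
[6] flags=1000 LE?T → r2=0xad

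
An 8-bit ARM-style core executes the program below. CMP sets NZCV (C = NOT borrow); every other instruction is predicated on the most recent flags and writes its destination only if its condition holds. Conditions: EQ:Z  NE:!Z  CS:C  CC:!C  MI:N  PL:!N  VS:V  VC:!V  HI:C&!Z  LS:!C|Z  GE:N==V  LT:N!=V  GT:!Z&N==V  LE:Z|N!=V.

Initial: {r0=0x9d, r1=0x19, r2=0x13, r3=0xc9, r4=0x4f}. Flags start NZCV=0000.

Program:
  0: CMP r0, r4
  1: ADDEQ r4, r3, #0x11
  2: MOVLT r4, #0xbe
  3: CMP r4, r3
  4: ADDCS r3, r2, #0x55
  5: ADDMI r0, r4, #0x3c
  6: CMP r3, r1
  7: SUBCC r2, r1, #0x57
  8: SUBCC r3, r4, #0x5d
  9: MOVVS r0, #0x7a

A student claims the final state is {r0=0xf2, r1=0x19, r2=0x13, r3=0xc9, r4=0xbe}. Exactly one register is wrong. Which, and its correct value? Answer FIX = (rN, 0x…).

[0] flags=0011 → (cmp)
[1] flags=0011 EQ?F → skip
[2] flags=0011 LT?T → r4=0xbe
[3] flags=1000 → (cmp)
[4] flags=1000 CS?F → skip
[5] flags=1000 MI?T → r0=0xfa
[6] flags=1010 → (cmp)
[7] flags=1010 CC?F → skip
[8] flags=1010 CC?F → skip
[9] flags=1010 VS?F → skip

FIX = (r0, 0xfa)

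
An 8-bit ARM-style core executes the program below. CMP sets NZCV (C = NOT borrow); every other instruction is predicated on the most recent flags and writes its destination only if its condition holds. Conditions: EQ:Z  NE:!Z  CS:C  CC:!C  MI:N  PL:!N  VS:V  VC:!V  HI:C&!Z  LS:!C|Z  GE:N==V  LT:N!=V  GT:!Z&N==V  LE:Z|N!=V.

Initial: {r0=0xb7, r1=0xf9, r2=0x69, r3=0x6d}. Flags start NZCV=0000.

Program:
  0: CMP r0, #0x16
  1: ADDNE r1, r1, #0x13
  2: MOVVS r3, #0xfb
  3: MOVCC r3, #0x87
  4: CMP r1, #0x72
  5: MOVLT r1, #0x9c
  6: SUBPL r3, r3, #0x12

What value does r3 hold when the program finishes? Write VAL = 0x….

VAL = 0x6d

0: ✓ CMP  NZCV=1010
1: ✓ ADDNE  r1←0x0c
2: · MOVVS
3: · MOVCC
4: ✓ CMP  NZCV=1000
5: ✓ MOVLT  r1←0x9c
6: · SUBPL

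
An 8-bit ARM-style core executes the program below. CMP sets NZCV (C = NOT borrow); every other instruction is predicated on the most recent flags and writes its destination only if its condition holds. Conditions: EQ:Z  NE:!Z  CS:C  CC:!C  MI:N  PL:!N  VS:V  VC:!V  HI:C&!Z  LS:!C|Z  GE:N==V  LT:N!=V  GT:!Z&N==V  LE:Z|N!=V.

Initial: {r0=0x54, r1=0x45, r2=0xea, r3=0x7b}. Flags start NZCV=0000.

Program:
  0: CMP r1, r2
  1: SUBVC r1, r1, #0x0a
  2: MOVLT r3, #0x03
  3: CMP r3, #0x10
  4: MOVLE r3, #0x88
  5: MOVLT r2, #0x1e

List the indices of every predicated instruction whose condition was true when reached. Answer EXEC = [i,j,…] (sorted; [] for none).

[0] flags=0000 → (cmp)
[1] flags=0000 VC?T → r1=0x3b
[2] flags=0000 LT?F → skip
[3] flags=0010 → (cmp)
[4] flags=0010 LE?F → skip
[5] flags=0010 LT?F → skip

EXEC = [1]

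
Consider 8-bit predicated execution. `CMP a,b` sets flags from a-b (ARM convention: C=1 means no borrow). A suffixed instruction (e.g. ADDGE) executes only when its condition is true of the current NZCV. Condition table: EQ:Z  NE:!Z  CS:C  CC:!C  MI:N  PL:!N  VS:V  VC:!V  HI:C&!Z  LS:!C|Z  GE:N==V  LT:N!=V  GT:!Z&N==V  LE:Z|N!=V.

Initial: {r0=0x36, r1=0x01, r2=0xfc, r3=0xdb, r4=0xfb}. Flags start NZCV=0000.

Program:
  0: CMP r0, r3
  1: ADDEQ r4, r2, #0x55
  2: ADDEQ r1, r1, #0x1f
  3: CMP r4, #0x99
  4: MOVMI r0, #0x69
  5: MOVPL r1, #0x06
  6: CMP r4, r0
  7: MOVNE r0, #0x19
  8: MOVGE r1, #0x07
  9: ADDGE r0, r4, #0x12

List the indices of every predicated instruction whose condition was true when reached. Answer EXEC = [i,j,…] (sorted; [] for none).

EXEC = [5,7]

[0] flags=0000 → (cmp)
[1] flags=0000 EQ?F → skip
[2] flags=0000 EQ?F → skip
[3] flags=0010 → (cmp)
[4] flags=0010 MI?F → skip
[5] flags=0010 PL?T → r1=0x06
[6] flags=1010 → (cmp)
[7] flags=1010 NE?T → r0=0x19
[8] flags=1010 GE?F → skip
[9] flags=1010 GE?F → skip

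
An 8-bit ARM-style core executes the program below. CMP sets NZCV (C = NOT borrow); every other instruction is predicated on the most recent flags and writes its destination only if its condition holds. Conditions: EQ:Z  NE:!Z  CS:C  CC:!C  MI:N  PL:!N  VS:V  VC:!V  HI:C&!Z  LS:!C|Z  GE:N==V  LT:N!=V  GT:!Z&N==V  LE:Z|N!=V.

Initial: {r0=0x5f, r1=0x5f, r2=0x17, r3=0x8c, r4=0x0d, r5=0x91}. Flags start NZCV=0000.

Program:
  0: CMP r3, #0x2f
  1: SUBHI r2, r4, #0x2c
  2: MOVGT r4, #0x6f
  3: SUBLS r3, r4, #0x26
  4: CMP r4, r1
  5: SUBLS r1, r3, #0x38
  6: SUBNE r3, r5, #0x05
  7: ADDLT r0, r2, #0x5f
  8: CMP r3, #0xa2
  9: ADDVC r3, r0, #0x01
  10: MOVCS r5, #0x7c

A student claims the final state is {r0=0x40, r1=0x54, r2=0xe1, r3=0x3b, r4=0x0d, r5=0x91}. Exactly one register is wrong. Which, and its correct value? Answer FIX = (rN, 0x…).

0: ✓ CMP  NZCV=0011
1: ✓ SUBHI  r2←0xe1
2: · MOVGT
3: · SUBLS
4: ✓ CMP  NZCV=1000
5: ✓ SUBLS  r1←0x54
6: ✓ SUBNE  r3←0x8c
7: ✓ ADDLT  r0←0x40
8: ✓ CMP  NZCV=1000
9: ✓ ADDVC  r3←0x41
10: · MOVCS

FIX = (r3, 0x41)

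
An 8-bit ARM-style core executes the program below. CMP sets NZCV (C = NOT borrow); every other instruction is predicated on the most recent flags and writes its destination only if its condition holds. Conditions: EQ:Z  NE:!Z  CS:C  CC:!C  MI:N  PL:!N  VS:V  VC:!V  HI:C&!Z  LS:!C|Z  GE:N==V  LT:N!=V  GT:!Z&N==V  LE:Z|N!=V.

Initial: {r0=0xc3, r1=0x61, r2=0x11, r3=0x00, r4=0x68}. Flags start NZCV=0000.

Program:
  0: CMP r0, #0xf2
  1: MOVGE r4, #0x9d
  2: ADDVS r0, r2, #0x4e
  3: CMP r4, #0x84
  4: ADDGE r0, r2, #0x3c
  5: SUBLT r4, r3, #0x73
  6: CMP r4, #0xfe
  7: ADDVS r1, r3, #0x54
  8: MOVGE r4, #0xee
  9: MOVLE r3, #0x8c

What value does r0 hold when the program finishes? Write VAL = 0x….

VAL = 0x4d

[0] flags=1000 → (cmp)
[1] flags=1000 GE?F → skip
[2] flags=1000 VS?F → skip
[3] flags=1001 → (cmp)
[4] flags=1001 GE?T → r0=0x4d
[5] flags=1001 LT?F → skip
[6] flags=0000 → (cmp)
[7] flags=0000 VS?F → skip
[8] flags=0000 GE?T → r4=0xee
[9] flags=0000 LE?F → skip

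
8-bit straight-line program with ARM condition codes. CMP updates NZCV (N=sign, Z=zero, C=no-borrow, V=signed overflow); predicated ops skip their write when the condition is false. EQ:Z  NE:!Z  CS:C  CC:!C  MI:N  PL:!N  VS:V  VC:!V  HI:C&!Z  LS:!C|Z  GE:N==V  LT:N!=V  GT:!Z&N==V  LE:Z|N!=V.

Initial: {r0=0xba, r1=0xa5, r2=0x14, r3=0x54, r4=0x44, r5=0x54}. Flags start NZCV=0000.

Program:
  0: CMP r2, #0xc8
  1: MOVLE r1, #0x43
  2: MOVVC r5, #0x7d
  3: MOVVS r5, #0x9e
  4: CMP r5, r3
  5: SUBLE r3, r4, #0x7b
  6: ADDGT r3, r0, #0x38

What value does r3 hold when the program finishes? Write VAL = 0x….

VAL = 0xf2

[0] flags=0000 → (cmp)
[1] flags=0000 LE?F → skip
[2] flags=0000 VC?T → r5=0x7d
[3] flags=0000 VS?F → skip
[4] flags=0010 → (cmp)
[5] flags=0010 LE?F → skip
[6] flags=0010 GT?T → r3=0xf2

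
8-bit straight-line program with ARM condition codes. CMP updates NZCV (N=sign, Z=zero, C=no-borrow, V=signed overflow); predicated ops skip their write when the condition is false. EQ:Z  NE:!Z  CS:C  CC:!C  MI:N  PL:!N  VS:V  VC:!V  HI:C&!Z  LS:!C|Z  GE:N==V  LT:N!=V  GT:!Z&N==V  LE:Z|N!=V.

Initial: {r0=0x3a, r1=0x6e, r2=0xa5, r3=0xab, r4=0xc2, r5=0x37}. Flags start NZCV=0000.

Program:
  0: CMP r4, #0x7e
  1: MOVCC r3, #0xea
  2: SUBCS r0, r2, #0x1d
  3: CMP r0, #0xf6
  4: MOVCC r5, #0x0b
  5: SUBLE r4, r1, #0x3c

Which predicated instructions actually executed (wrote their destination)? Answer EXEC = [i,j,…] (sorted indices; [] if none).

0: ✓ CMP  NZCV=0011
1: · MOVCC
2: ✓ SUBCS  r0←0x88
3: ✓ CMP  NZCV=1000
4: ✓ MOVCC  r5←0x0b
5: ✓ SUBLE  r4←0x32

EXEC = [2,4,5]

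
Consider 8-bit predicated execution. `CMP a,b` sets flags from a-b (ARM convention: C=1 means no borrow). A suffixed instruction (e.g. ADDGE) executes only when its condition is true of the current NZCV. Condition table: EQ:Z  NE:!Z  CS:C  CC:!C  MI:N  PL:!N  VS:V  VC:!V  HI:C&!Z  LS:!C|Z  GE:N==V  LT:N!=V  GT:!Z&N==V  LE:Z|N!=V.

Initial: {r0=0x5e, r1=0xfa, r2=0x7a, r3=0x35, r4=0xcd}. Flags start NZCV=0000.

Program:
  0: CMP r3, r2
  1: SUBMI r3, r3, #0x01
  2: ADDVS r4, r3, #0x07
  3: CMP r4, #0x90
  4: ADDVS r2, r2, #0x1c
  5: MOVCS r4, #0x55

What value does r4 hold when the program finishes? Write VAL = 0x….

VAL = 0x55

[0] flags=1000 → (cmp)
[1] flags=1000 MI?T → r3=0x34
[2] flags=1000 VS?F → skip
[3] flags=0010 → (cmp)
[4] flags=0010 VS?F → skip
[5] flags=0010 CS?T → r4=0x55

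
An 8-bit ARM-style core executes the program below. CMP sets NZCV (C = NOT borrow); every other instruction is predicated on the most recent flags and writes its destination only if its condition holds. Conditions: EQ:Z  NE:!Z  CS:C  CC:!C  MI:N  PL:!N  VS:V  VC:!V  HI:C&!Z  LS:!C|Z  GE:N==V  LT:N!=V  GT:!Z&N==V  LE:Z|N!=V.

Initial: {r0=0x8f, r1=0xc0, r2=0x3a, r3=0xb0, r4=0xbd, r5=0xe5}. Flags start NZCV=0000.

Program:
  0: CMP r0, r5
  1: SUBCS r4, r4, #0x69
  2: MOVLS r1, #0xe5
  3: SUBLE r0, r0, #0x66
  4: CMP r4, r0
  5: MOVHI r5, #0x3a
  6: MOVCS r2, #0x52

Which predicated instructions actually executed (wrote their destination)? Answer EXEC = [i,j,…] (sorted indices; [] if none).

EXEC = [2,3,5,6]

0: ✓ CMP  NZCV=1000
1: · SUBCS
2: ✓ MOVLS  r1←0xe5
3: ✓ SUBLE  r0←0x29
4: ✓ CMP  NZCV=1010
5: ✓ MOVHI  r5←0x3a
6: ✓ MOVCS  r2←0x52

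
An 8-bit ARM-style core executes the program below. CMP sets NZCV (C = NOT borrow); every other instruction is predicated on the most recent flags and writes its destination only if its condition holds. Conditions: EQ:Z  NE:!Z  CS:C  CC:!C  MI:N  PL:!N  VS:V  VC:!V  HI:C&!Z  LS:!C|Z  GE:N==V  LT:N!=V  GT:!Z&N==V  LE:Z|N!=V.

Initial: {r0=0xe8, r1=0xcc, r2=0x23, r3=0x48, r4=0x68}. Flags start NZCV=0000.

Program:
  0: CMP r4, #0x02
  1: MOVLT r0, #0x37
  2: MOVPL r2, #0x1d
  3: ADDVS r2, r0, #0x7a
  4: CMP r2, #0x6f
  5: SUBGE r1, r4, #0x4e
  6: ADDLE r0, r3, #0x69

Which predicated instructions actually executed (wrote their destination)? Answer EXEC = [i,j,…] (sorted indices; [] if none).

0: ✓ CMP  NZCV=0010
1: · MOVLT
2: ✓ MOVPL  r2←0x1d
3: · ADDVS
4: ✓ CMP  NZCV=1000
5: · SUBGE
6: ✓ ADDLE  r0←0xb1

EXEC = [2,6]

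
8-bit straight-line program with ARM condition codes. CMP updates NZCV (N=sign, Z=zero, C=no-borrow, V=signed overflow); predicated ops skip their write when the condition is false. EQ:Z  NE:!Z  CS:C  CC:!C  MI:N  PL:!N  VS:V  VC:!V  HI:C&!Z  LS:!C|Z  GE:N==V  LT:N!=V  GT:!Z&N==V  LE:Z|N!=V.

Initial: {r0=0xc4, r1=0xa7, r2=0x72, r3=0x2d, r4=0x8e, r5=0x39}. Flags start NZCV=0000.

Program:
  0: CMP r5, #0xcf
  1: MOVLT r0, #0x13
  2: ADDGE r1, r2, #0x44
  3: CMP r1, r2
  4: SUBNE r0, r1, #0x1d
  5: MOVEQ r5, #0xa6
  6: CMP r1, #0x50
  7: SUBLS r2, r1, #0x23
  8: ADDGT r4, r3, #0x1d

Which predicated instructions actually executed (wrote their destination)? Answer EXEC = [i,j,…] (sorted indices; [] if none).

EXEC = [2,4]

[0] flags=0000 → (cmp)
[1] flags=0000 LT?F → skip
[2] flags=0000 GE?T → r1=0xb6
[3] flags=0011 → (cmp)
[4] flags=0011 NE?T → r0=0x99
[5] flags=0011 EQ?F → skip
[6] flags=0011 → (cmp)
[7] flags=0011 LS?F → skip
[8] flags=0011 GT?F → skip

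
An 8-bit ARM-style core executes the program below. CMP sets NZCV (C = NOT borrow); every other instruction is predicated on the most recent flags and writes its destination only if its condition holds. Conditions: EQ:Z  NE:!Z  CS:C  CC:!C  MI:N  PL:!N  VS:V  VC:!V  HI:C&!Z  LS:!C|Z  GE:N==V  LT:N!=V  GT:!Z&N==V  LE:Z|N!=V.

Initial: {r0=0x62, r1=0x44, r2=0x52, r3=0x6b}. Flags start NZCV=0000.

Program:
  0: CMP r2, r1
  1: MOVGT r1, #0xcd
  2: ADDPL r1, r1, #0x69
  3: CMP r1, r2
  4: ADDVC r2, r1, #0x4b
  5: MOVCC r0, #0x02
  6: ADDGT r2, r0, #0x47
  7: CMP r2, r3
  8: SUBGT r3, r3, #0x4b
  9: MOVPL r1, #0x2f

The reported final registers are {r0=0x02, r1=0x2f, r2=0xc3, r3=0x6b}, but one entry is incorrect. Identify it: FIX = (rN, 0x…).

FIX = (r2, 0x81)

[0] flags=0010 → (cmp)
[1] flags=0010 GT?T → r1=0xcd
[2] flags=0010 PL?T → r1=0x36
[3] flags=1000 → (cmp)
[4] flags=1000 VC?T → r2=0x81
[5] flags=1000 CC?T → r0=0x02
[6] flags=1000 GT?F → skip
[7] flags=0011 → (cmp)
[8] flags=0011 GT?F → skip
[9] flags=0011 PL?T → r1=0x2f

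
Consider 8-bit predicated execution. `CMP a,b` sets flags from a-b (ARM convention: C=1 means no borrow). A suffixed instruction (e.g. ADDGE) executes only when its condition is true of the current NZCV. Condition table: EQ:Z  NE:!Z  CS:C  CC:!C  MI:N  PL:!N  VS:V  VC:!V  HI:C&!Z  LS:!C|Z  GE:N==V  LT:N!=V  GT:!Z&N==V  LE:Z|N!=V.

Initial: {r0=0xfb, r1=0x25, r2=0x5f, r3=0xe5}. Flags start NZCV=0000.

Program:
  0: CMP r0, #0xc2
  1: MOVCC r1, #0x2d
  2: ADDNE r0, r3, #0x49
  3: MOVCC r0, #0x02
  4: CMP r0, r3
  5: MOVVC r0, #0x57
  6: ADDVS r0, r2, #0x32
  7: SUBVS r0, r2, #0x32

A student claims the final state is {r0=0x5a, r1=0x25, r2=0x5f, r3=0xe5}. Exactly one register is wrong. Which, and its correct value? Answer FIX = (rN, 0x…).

[0] flags=0010 → (cmp)
[1] flags=0010 CC?F → skip
[2] flags=0010 NE?T → r0=0x2e
[3] flags=0010 CC?F → skip
[4] flags=0000 → (cmp)
[5] flags=0000 VC?T → r0=0x57
[6] flags=0000 VS?F → skip
[7] flags=0000 VS?F → skip

FIX = (r0, 0x57)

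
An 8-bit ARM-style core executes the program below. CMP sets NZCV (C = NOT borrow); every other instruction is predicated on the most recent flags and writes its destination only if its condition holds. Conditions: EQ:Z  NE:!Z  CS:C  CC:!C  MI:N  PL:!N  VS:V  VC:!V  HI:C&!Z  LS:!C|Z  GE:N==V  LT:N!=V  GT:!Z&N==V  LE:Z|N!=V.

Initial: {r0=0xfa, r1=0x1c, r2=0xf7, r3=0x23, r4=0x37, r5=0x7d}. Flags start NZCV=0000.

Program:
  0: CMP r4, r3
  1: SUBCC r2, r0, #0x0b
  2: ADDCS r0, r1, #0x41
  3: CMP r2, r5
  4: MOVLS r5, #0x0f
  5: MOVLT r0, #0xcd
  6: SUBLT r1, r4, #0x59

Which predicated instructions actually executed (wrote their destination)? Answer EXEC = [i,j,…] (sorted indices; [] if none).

EXEC = [2,5,6]

[0] flags=0010 → (cmp)
[1] flags=0010 CC?F → skip
[2] flags=0010 CS?T → r0=0x5d
[3] flags=0011 → (cmp)
[4] flags=0011 LS?F → skip
[5] flags=0011 LT?T → r0=0xcd
[6] flags=0011 LT?T → r1=0xde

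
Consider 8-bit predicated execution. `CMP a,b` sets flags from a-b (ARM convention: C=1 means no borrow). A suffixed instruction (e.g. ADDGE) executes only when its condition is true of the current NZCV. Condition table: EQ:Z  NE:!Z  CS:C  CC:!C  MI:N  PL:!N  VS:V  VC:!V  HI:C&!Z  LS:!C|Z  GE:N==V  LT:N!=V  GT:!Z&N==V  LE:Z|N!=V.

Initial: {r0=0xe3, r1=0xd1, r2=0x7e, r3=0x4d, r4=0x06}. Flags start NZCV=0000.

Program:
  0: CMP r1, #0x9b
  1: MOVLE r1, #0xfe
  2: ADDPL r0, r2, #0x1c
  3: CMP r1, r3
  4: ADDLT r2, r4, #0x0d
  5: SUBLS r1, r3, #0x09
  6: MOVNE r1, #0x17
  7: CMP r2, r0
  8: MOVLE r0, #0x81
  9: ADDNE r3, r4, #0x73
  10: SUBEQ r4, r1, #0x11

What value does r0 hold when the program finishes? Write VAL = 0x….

0: ✓ CMP  NZCV=0010
1: · MOVLE
2: ✓ ADDPL  r0←0x9a
3: ✓ CMP  NZCV=1010
4: ✓ ADDLT  r2←0x13
5: · SUBLS
6: ✓ MOVNE  r1←0x17
7: ✓ CMP  NZCV=0000
8: · MOVLE
9: ✓ ADDNE  r3←0x79
10: · SUBEQ

VAL = 0x9a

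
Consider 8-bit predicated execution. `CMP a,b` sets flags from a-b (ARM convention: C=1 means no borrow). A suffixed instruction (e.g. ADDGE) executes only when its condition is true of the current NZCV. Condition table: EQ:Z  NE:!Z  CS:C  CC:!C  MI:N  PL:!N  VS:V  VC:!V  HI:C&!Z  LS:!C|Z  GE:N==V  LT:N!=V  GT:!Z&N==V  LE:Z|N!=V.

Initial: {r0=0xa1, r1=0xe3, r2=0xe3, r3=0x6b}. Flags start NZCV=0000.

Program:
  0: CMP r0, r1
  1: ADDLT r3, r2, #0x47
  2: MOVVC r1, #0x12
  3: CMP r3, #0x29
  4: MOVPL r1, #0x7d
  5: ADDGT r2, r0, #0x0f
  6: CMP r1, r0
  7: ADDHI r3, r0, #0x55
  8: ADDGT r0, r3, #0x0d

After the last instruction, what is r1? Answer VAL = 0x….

[0] flags=1000 → (cmp)
[1] flags=1000 LT?T → r3=0x2a
[2] flags=1000 VC?T → r1=0x12
[3] flags=0010 → (cmp)
[4] flags=0010 PL?T → r1=0x7d
[5] flags=0010 GT?T → r2=0xb0
[6] flags=1001 → (cmp)
[7] flags=1001 HI?F → skip
[8] flags=1001 GT?T → r0=0x37

VAL = 0x7d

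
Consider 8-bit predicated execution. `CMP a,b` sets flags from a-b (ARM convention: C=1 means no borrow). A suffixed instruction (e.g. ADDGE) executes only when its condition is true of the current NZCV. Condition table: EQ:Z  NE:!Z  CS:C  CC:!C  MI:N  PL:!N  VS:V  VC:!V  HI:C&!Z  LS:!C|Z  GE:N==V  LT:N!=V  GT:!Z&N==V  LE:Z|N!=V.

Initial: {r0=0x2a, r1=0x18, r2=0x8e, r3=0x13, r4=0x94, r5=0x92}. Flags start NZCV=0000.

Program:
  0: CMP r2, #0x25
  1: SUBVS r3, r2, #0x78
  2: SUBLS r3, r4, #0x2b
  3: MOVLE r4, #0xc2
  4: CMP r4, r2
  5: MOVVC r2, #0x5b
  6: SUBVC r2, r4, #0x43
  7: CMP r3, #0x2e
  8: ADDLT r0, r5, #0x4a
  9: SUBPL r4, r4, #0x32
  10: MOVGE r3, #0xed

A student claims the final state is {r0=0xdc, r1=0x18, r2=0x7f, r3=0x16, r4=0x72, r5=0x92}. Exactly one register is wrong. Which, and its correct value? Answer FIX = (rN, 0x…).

0: ✓ CMP  NZCV=0011
1: ✓ SUBVS  r3←0x16
2: · SUBLS
3: ✓ MOVLE  r4←0xc2
4: ✓ CMP  NZCV=0010
5: ✓ MOVVC  r2←0x5b
6: ✓ SUBVC  r2←0x7f
7: ✓ CMP  NZCV=1000
8: ✓ ADDLT  r0←0xdc
9: · SUBPL
10: · MOVGE

FIX = (r4, 0xc2)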